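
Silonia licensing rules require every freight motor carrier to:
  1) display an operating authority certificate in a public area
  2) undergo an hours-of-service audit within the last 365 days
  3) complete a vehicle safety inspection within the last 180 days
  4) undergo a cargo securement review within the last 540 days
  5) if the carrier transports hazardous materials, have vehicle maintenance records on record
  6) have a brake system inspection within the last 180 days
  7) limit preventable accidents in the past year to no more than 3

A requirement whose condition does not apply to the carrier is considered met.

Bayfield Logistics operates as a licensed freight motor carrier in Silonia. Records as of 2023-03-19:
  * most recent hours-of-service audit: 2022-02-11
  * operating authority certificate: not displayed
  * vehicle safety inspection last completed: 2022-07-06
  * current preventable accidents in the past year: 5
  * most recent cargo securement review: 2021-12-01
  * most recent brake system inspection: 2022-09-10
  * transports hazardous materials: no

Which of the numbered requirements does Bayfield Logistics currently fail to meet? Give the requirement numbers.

1. operating authority certificate absent → not met
2. hours-of-service audit 401 days ago vs limit 365 → not met
3. vehicle safety inspection 256 days ago vs limit 180 → not met
4. cargo securement review 473 days ago vs limit 540 → met
5. condition 'transports hazardous materials' does not hold → requirement n/a → met
6. brake system inspection 190 days ago vs limit 180 → not met
7. preventable accidents in the past year 5 > 3 → not met
Not met: 1, 2, 3, 6, 7

1, 2, 3, 6, 7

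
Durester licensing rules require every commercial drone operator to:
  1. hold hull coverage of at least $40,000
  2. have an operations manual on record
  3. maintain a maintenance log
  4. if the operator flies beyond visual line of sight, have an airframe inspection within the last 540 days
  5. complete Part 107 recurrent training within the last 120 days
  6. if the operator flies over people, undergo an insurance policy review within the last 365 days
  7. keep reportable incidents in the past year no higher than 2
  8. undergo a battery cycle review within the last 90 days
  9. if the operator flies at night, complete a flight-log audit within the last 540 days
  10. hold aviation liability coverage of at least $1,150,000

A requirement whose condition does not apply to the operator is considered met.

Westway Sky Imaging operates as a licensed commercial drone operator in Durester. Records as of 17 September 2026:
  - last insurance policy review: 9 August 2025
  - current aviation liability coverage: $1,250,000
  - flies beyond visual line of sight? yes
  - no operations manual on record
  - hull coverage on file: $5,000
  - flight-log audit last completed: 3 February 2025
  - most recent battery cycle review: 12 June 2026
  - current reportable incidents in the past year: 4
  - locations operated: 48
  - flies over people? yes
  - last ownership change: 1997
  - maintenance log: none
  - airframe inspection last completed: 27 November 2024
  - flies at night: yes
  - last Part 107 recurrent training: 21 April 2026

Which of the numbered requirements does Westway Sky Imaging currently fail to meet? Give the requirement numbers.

1. hull coverage $5,000 < $40,000 → not met
2. operations manual absent → not met
3. maintenance log absent → not met
4. condition 'flies beyond visual line of sight' holds; airframe inspection 659 days ago vs limit 540 → not met
5. Part 107 recurrent training 149 days ago vs limit 120 → not met
6. condition 'flies over people' holds; insurance policy review 404 days ago vs limit 365 → not met
7. reportable incidents in the past year 4 > 2 → not met
8. battery cycle review 97 days ago vs limit 90 → not met
9. condition 'flies at night' holds; flight-log audit 591 days ago vs limit 540 → not met
10. aviation liability coverage $1,250,000 ≥ $1,150,000 → met
Not met: 1, 2, 3, 4, 5, 6, 7, 8, 9

1, 2, 3, 4, 5, 6, 7, 8, 9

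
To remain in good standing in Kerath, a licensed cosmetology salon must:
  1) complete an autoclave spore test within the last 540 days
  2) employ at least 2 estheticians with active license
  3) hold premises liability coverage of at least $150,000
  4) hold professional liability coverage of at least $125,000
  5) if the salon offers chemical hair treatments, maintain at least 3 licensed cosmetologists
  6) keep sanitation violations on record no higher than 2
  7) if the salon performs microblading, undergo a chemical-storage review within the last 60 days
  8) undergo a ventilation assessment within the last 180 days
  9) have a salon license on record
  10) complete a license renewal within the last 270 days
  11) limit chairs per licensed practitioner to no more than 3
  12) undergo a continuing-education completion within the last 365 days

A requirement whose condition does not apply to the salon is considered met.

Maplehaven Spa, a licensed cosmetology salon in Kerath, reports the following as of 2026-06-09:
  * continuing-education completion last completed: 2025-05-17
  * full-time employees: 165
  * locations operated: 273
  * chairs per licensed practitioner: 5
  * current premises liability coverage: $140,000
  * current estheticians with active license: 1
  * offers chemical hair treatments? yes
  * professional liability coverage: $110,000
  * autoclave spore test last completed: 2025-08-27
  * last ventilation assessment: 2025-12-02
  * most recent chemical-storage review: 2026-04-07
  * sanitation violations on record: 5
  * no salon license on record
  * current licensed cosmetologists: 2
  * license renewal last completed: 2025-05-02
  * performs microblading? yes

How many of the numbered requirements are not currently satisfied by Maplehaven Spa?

11

1. autoclave spore test 286 days ago vs limit 540 → met
2. estheticians with active license 1 < 2 → not met
3. premises liability coverage $140,000 < $150,000 → not met
4. professional liability coverage $110,000 < $125,000 → not met
5. condition 'offers chemical hair treatments' holds; licensed cosmetologists 2 < 3 → not met
6. sanitation violations on record 5 > 2 → not met
7. condition 'performs microblading' holds; chemical-storage review 63 days ago vs limit 60 → not met
8. ventilation assessment 189 days ago vs limit 180 → not met
9. salon license absent → not met
10. license renewal 403 days ago vs limit 270 → not met
11. chairs per licensed practitioner 5 > 3 → not met
12. continuing-education completion 388 days ago vs limit 365 → not met
Not met: 11 of 12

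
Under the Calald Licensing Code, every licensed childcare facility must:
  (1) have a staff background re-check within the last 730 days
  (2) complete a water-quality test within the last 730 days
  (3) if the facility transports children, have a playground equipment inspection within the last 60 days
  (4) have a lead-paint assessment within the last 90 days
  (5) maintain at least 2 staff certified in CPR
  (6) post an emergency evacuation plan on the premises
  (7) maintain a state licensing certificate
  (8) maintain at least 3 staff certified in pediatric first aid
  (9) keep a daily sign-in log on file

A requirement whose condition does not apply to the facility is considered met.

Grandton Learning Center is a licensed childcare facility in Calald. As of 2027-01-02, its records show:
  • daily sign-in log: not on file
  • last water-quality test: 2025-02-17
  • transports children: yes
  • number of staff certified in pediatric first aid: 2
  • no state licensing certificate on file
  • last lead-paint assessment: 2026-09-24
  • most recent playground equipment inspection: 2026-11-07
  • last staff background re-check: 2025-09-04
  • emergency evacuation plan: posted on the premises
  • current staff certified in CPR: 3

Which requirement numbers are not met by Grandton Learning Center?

4, 7, 8, 9

1. staff background re-check 485 days ago vs limit 730 → met
2. water-quality test 684 days ago vs limit 730 → met
3. condition 'transports children' holds; playground equipment inspection 56 days ago vs limit 60 → met
4. lead-paint assessment 100 days ago vs limit 90 → not met
5. staff certified in CPR 3 ≥ 2 → met
6. emergency evacuation plan present → met
7. state licensing certificate absent → not met
8. staff certified in pediatric first aid 2 < 3 → not met
9. daily sign-in log absent → not met
Not met: 4, 7, 8, 9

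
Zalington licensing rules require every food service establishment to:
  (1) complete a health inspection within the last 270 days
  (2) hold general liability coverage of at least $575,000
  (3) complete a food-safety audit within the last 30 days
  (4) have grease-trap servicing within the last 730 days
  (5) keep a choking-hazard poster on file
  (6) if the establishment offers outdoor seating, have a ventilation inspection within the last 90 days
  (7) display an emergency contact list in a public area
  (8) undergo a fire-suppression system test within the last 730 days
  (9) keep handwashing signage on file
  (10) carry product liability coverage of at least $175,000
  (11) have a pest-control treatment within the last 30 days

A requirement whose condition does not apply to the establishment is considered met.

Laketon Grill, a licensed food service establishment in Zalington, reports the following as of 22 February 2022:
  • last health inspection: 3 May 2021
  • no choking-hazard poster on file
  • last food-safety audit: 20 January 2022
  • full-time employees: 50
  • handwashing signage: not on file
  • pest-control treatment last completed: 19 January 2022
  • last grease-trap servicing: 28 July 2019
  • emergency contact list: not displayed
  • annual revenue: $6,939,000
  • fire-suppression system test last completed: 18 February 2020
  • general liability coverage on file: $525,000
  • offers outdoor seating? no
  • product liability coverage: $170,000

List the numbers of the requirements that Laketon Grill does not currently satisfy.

1. health inspection 295 days ago vs limit 270 → not met
2. general liability coverage $525,000 < $575,000 → not met
3. food-safety audit 33 days ago vs limit 30 → not met
4. grease-trap servicing 940 days ago vs limit 730 → not met
5. choking-hazard poster absent → not met
6. condition 'offers outdoor seating' does not hold → requirement n/a → met
7. emergency contact list absent → not met
8. fire-suppression system test 735 days ago vs limit 730 → not met
9. handwashing signage absent → not met
10. product liability coverage $170,000 < $175,000 → not met
11. pest-control treatment 34 days ago vs limit 30 → not met
Not met: 1, 2, 3, 4, 5, 7, 8, 9, 10, 11

1, 2, 3, 4, 5, 7, 8, 9, 10, 11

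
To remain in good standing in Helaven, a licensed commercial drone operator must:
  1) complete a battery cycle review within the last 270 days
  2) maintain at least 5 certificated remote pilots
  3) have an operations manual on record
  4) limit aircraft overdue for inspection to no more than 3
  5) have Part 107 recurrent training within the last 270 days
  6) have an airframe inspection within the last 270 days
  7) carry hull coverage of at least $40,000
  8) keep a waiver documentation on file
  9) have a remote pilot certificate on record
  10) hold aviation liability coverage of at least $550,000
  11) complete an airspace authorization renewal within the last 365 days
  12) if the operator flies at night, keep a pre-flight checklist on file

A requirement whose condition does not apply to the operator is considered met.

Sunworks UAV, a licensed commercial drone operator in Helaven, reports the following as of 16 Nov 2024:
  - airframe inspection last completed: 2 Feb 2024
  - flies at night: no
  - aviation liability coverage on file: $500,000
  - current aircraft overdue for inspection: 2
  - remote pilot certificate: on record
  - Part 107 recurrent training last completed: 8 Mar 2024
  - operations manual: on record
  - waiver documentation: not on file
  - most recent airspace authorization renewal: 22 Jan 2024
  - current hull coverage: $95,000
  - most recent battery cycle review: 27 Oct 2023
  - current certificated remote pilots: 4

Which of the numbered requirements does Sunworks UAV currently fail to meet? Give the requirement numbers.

1. battery cycle review 386 days ago vs limit 270 → not met
2. certificated remote pilots 4 < 5 → not met
3. operations manual present → met
4. aircraft overdue for inspection 2 ≤ 3 → met
5. Part 107 recurrent training 253 days ago vs limit 270 → met
6. airframe inspection 288 days ago vs limit 270 → not met
7. hull coverage $95,000 ≥ $40,000 → met
8. waiver documentation absent → not met
9. remote pilot certificate present → met
10. aviation liability coverage $500,000 < $550,000 → not met
11. airspace authorization renewal 299 days ago vs limit 365 → met
12. condition 'flies at night' does not hold → requirement n/a → met
Not met: 1, 2, 6, 8, 10

1, 2, 6, 8, 10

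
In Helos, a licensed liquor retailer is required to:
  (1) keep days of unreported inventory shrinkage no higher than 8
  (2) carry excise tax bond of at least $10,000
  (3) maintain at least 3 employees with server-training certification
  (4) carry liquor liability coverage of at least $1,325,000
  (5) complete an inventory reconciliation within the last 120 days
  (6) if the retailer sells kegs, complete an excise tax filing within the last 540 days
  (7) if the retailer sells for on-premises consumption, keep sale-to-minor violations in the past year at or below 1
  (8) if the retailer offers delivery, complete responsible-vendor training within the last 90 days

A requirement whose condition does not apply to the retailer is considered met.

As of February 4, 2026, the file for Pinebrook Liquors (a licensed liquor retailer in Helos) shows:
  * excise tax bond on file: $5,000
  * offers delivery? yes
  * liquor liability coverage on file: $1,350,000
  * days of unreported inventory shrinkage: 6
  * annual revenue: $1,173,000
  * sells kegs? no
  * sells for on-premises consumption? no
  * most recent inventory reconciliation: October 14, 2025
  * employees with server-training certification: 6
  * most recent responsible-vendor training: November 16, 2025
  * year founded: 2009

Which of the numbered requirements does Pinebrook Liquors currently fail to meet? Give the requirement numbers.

1. days of unreported inventory shrinkage 6 ≤ 8 → met
2. excise tax bond $5,000 < $10,000 → not met
3. employees with server-training certification 6 ≥ 3 → met
4. liquor liability coverage $1,350,000 ≥ $1,325,000 → met
5. inventory reconciliation 113 days ago vs limit 120 → met
6. condition 'sells kegs' does not hold → requirement n/a → met
7. condition 'sells for on-premises consumption' does not hold → requirement n/a → met
8. condition 'offers delivery' holds; responsible-vendor training 80 days ago vs limit 90 → met
Not met: 2

2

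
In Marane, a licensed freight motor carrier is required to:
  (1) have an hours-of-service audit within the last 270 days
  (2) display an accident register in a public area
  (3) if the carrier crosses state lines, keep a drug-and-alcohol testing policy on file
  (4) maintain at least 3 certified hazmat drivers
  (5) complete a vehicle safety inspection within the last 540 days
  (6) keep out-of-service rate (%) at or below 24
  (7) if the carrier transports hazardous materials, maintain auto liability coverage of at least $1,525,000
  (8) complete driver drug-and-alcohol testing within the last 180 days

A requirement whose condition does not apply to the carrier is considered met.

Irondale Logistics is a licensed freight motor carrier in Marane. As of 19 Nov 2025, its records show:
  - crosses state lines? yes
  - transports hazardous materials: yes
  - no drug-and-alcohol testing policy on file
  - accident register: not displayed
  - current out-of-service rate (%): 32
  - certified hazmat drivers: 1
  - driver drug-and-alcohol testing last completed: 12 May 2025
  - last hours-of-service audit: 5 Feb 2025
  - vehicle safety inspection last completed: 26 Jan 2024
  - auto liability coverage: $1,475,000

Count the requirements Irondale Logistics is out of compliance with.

1. hours-of-service audit 287 days ago vs limit 270 → not met
2. accident register absent → not met
3. condition 'crosses state lines' holds; drug-and-alcohol testing policy absent → not met
4. certified hazmat drivers 1 < 3 → not met
5. vehicle safety inspection 663 days ago vs limit 540 → not met
6. out-of-service rate (%) 32 > 24 → not met
7. condition 'transports hazardous materials' holds; auto liability coverage $1,475,000 < $1,525,000 → not met
8. driver drug-and-alcohol testing 191 days ago vs limit 180 → not met
Not met: 8 of 8

8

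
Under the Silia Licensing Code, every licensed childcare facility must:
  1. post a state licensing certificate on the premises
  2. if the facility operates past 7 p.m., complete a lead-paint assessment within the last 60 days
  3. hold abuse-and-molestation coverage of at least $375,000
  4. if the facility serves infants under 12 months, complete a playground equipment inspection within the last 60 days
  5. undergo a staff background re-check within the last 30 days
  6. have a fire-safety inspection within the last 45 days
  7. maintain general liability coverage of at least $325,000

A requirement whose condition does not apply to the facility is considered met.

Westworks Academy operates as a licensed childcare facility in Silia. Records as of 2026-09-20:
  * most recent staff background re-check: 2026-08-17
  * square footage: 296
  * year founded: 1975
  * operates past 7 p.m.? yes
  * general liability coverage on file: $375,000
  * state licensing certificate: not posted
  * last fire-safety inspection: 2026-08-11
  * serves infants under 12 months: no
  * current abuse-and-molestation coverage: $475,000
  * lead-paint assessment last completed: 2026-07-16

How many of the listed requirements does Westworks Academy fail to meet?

3

1. state licensing certificate absent → not met
2. condition 'operates past 7 p.m.' holds; lead-paint assessment 66 days ago vs limit 60 → not met
3. abuse-and-molestation coverage $475,000 ≥ $375,000 → met
4. condition 'serves infants under 12 months' does not hold → requirement n/a → met
5. staff background re-check 34 days ago vs limit 30 → not met
6. fire-safety inspection 40 days ago vs limit 45 → met
7. general liability coverage $375,000 ≥ $325,000 → met
Not met: 3 of 7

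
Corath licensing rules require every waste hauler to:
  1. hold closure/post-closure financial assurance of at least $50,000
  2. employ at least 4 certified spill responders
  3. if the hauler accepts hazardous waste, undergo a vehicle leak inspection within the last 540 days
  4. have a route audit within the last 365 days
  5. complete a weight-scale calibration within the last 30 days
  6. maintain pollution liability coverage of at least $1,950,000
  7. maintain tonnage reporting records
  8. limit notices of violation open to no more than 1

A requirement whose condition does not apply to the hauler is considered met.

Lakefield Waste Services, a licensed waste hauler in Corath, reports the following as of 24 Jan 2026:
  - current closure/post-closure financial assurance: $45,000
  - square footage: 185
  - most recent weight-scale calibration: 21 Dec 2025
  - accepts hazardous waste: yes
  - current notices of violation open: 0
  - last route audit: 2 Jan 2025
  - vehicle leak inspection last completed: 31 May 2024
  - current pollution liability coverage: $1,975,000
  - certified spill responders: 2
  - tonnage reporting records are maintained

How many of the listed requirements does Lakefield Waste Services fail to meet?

1. closure/post-closure financial assurance $45,000 < $50,000 → not met
2. certified spill responders 2 < 4 → not met
3. condition 'accepts hazardous waste' holds; vehicle leak inspection 603 days ago vs limit 540 → not met
4. route audit 387 days ago vs limit 365 → not met
5. weight-scale calibration 34 days ago vs limit 30 → not met
6. pollution liability coverage $1,975,000 ≥ $1,950,000 → met
7. tonnage reporting records present → met
8. notices of violation open 0 ≤ 1 → met
Not met: 5 of 8

5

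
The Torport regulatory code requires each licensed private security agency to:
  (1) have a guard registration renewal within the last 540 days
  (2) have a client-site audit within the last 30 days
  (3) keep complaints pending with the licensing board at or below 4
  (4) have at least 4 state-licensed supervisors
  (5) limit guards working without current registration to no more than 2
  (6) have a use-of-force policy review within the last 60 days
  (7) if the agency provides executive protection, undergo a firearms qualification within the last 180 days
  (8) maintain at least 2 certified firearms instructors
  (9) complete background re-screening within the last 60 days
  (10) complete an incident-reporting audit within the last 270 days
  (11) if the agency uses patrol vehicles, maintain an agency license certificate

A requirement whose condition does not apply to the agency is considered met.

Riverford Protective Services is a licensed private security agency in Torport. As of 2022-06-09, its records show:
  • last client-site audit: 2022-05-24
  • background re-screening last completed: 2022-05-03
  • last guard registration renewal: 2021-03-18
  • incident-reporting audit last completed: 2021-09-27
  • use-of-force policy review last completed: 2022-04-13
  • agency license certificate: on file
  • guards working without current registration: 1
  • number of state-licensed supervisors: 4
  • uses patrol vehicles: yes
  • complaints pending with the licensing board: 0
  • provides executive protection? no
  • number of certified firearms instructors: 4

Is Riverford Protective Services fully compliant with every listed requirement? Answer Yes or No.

1. guard registration renewal 448 days ago vs limit 540 → met
2. client-site audit 16 days ago vs limit 30 → met
3. complaints pending with the licensing board 0 ≤ 4 → met
4. state-licensed supervisors 4 ≥ 4 → met
5. guards working without current registration 1 ≤ 2 → met
6. use-of-force policy review 57 days ago vs limit 60 → met
7. condition 'provides executive protection' does not hold → requirement n/a → met
8. certified firearms instructors 4 ≥ 2 → met
9. background re-screening 37 days ago vs limit 60 → met
10. incident-reporting audit 255 days ago vs limit 270 → met
11. condition 'uses patrol vehicles' holds; agency license certificate present → met
All met.

Yes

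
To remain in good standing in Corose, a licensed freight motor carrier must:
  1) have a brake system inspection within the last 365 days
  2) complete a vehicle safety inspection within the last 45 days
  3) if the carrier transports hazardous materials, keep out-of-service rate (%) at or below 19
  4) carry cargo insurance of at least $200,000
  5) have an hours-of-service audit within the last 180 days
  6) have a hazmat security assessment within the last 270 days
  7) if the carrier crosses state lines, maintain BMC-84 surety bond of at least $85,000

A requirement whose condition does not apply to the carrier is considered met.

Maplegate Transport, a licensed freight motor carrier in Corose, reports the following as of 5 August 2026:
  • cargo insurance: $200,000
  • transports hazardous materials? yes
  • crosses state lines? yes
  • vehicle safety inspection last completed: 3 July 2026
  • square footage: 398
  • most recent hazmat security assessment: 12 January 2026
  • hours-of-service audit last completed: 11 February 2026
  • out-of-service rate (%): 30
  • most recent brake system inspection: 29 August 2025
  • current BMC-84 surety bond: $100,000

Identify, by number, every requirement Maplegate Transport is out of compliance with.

3

1. brake system inspection 341 days ago vs limit 365 → met
2. vehicle safety inspection 33 days ago vs limit 45 → met
3. condition 'transports hazardous materials' holds; out-of-service rate (%) 30 > 19 → not met
4. cargo insurance $200,000 ≥ $200,000 → met
5. hours-of-service audit 175 days ago vs limit 180 → met
6. hazmat security assessment 205 days ago vs limit 270 → met
7. condition 'crosses state lines' holds; BMC-84 surety bond $100,000 ≥ $85,000 → met
Not met: 3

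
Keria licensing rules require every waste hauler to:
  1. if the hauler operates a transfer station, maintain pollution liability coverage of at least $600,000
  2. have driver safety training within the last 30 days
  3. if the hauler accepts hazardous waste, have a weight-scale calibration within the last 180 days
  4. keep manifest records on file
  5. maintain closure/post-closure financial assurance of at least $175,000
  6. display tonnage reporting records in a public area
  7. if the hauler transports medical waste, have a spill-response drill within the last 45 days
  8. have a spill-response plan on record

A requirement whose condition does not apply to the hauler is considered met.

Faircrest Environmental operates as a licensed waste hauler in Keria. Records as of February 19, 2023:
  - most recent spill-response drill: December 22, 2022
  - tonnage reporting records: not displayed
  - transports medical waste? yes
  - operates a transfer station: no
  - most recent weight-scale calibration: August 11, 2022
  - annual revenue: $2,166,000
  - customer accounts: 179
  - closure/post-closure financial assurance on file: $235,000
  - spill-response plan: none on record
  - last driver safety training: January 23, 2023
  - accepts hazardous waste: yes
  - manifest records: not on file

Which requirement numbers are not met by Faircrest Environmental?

3, 4, 6, 7, 8

1. condition 'operates a transfer station' does not hold → requirement n/a → met
2. driver safety training 27 days ago vs limit 30 → met
3. condition 'accepts hazardous waste' holds; weight-scale calibration 192 days ago vs limit 180 → not met
4. manifest records absent → not met
5. closure/post-closure financial assurance $235,000 ≥ $175,000 → met
6. tonnage reporting records absent → not met
7. condition 'transports medical waste' holds; spill-response drill 59 days ago vs limit 45 → not met
8. spill-response plan absent → not met
Not met: 3, 4, 6, 7, 8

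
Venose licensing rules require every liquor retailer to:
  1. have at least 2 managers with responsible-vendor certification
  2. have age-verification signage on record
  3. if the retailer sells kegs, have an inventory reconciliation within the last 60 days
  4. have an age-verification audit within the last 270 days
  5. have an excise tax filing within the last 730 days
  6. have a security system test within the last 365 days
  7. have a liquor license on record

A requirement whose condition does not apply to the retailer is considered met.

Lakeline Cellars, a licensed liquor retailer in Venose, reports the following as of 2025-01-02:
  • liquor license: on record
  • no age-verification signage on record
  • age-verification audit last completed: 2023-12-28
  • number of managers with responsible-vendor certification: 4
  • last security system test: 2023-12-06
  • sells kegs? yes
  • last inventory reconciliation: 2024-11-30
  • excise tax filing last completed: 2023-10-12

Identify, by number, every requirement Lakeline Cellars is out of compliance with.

1. managers with responsible-vendor certification 4 ≥ 2 → met
2. age-verification signage absent → not met
3. condition 'sells kegs' holds; inventory reconciliation 33 days ago vs limit 60 → met
4. age-verification audit 371 days ago vs limit 270 → not met
5. excise tax filing 448 days ago vs limit 730 → met
6. security system test 393 days ago vs limit 365 → not met
7. liquor license present → met
Not met: 2, 4, 6

2, 4, 6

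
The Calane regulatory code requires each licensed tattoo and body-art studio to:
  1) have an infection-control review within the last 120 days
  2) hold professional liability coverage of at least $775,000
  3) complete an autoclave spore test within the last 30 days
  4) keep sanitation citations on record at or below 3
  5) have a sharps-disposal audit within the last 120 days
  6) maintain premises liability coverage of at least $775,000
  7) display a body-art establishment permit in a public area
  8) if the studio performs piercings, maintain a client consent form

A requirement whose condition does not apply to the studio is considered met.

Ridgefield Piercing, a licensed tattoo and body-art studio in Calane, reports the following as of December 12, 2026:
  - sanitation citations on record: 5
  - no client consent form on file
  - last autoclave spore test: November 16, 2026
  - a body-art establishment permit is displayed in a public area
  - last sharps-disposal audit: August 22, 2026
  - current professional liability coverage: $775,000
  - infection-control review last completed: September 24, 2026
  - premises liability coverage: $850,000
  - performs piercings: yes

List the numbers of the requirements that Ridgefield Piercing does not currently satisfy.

4, 8

1. infection-control review 79 days ago vs limit 120 → met
2. professional liability coverage $775,000 ≥ $775,000 → met
3. autoclave spore test 26 days ago vs limit 30 → met
4. sanitation citations on record 5 > 3 → not met
5. sharps-disposal audit 112 days ago vs limit 120 → met
6. premises liability coverage $850,000 ≥ $775,000 → met
7. body-art establishment permit present → met
8. condition 'performs piercings' holds; client consent form absent → not met
Not met: 4, 8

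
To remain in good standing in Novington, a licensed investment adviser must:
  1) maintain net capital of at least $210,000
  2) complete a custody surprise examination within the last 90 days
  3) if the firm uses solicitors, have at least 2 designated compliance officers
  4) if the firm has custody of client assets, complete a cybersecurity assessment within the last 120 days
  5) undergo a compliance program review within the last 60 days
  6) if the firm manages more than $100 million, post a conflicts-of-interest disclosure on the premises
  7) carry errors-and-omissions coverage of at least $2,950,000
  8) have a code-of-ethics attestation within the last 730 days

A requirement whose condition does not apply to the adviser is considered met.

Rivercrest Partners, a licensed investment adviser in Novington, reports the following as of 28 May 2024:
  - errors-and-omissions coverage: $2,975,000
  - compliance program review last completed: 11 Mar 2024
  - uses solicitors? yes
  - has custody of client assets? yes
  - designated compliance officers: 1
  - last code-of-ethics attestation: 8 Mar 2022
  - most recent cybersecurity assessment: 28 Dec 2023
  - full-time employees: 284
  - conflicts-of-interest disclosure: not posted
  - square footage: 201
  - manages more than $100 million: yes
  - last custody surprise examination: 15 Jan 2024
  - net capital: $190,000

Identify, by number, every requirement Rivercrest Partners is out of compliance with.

1, 2, 3, 4, 5, 6, 8

1. net capital $190,000 < $210,000 → not met
2. custody surprise examination 134 days ago vs limit 90 → not met
3. condition 'uses solicitors' holds; designated compliance officers 1 < 2 → not met
4. condition 'has custody of client assets' holds; cybersecurity assessment 152 days ago vs limit 120 → not met
5. compliance program review 78 days ago vs limit 60 → not met
6. condition 'manages more than $100 million' holds; conflicts-of-interest disclosure absent → not met
7. errors-and-omissions coverage $2,975,000 ≥ $2,950,000 → met
8. code-of-ethics attestation 812 days ago vs limit 730 → not met
Not met: 1, 2, 3, 4, 5, 6, 8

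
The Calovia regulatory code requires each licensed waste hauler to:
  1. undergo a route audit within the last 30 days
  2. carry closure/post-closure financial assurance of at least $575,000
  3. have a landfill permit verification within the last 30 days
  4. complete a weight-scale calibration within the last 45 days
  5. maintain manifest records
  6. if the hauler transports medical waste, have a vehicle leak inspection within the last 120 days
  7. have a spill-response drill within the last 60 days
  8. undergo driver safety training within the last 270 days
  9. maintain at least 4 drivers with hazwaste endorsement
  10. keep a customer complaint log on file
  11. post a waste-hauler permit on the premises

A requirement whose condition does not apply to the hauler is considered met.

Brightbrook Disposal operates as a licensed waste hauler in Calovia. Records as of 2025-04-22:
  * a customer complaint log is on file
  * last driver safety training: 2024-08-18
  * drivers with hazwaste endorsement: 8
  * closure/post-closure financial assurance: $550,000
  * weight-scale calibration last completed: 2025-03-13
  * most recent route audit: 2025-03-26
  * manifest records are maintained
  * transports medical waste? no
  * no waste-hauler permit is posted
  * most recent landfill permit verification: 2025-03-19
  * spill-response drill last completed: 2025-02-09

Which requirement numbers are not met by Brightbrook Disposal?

2, 3, 7, 11

1. route audit 27 days ago vs limit 30 → met
2. closure/post-closure financial assurance $550,000 < $575,000 → not met
3. landfill permit verification 34 days ago vs limit 30 → not met
4. weight-scale calibration 40 days ago vs limit 45 → met
5. manifest records present → met
6. condition 'transports medical waste' does not hold → requirement n/a → met
7. spill-response drill 72 days ago vs limit 60 → not met
8. driver safety training 247 days ago vs limit 270 → met
9. drivers with hazwaste endorsement 8 ≥ 4 → met
10. customer complaint log present → met
11. waste-hauler permit absent → not met
Not met: 2, 3, 7, 11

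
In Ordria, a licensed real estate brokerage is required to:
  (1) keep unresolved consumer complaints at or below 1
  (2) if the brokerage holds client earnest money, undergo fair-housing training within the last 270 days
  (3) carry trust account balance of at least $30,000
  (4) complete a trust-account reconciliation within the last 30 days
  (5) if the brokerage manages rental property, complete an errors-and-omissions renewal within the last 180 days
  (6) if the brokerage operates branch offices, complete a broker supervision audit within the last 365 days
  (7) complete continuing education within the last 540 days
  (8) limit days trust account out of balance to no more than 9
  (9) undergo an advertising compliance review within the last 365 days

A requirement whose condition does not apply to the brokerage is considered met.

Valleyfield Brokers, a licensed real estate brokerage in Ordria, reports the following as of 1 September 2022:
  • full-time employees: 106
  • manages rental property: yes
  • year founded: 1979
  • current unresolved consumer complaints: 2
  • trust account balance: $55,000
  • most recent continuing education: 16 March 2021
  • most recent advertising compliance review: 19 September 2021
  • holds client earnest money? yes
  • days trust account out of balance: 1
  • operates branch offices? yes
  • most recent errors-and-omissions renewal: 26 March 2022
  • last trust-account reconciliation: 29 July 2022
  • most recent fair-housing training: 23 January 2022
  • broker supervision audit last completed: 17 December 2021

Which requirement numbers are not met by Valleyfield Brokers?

1. unresolved consumer complaints 2 > 1 → not met
2. condition 'holds client earnest money' holds; fair-housing training 221 days ago vs limit 270 → met
3. trust account balance $55,000 ≥ $30,000 → met
4. trust-account reconciliation 34 days ago vs limit 30 → not met
5. condition 'manages rental property' holds; errors-and-omissions renewal 159 days ago vs limit 180 → met
6. condition 'operates branch offices' holds; broker supervision audit 258 days ago vs limit 365 → met
7. continuing education 534 days ago vs limit 540 → met
8. days trust account out of balance 1 ≤ 9 → met
9. advertising compliance review 347 days ago vs limit 365 → met
Not met: 1, 4

1, 4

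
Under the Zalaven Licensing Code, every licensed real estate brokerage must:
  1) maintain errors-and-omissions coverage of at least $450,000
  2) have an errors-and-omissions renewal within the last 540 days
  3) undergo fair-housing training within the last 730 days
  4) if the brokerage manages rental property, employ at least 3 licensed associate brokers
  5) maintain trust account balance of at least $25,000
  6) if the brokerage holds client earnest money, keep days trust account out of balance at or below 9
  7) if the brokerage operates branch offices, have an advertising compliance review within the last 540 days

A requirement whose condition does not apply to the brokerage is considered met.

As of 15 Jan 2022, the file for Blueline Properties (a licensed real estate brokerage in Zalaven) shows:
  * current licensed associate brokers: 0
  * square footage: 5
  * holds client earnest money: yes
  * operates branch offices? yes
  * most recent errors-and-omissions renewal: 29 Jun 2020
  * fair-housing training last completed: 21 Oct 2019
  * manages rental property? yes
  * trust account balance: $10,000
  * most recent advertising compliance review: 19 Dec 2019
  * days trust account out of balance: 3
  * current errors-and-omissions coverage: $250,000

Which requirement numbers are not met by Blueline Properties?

1, 2, 3, 4, 5, 7

1. errors-and-omissions coverage $250,000 < $450,000 → not met
2. errors-and-omissions renewal 565 days ago vs limit 540 → not met
3. fair-housing training 817 days ago vs limit 730 → not met
4. condition 'manages rental property' holds; licensed associate brokers 0 < 3 → not met
5. trust account balance $10,000 < $25,000 → not met
6. condition 'holds client earnest money' holds; days trust account out of balance 3 ≤ 9 → met
7. condition 'operates branch offices' holds; advertising compliance review 758 days ago vs limit 540 → not met
Not met: 1, 2, 3, 4, 5, 7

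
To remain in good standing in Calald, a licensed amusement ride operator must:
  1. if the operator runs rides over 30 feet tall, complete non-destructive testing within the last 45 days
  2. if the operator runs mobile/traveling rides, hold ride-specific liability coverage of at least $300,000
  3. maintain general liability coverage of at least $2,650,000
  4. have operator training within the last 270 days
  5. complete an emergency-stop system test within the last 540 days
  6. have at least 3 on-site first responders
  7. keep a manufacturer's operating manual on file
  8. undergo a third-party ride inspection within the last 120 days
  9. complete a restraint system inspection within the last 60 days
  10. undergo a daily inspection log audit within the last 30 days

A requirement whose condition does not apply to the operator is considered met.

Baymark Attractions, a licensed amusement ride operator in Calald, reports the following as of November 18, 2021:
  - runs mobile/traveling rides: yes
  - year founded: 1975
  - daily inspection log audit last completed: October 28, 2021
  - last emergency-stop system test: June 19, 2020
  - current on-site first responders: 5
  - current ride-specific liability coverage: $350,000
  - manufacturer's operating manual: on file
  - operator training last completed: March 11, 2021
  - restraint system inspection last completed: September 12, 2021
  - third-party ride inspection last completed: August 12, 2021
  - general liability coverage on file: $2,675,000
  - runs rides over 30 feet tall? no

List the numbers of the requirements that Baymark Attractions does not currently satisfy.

9

1. condition 'runs rides over 30 feet tall' does not hold → requirement n/a → met
2. condition 'runs mobile/traveling rides' holds; ride-specific liability coverage $350,000 ≥ $300,000 → met
3. general liability coverage $2,675,000 ≥ $2,650,000 → met
4. operator training 252 days ago vs limit 270 → met
5. emergency-stop system test 517 days ago vs limit 540 → met
6. on-site first responders 5 ≥ 3 → met
7. manufacturer's operating manual present → met
8. third-party ride inspection 98 days ago vs limit 120 → met
9. restraint system inspection 67 days ago vs limit 60 → not met
10. daily inspection log audit 21 days ago vs limit 30 → met
Not met: 9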